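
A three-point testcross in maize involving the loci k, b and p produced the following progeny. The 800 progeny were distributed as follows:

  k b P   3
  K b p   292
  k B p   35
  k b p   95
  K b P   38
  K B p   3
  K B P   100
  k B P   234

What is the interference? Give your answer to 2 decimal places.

The two most frequent reciprocal classes, K b p and k B P, are the parental types, so the F1 was K b p / k B P.
The two rarest classes, K B p and k b P, are the double crossovers. Comparing them with the parentals, only the b allele has switched, so b is the middle locus and the order is p – b – k.
p–b: (73 + 6)/800 = 0.0988; b–k: (195 + 6)/800 = 0.2512.
Expected DCO frequency = 0.0988 × 0.2512 ≈ 0.02482; observed = 6/800 ≈ 0.00750.
Coefficient of coincidence = 0.00750/0.02482 ≈ 0.30; interference = 1 − 0.30 = 0.70.

0.70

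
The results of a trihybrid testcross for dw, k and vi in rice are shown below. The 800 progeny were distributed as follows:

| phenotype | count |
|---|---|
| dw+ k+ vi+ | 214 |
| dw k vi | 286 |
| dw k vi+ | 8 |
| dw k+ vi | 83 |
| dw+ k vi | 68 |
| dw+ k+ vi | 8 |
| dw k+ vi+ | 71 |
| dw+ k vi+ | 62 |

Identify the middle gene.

The two most frequent reciprocal classes, dw k vi and dw+ k+ vi+, are the parental types, so the F1 was dw k vi / dw+ k+ vi+.
The two rarest classes, dw k vi+ and dw+ k+ vi, are the double crossovers. Comparing them with the parentals, only the vi allele has switched, so vi is the middle locus and the order is k – vi – dw.

vi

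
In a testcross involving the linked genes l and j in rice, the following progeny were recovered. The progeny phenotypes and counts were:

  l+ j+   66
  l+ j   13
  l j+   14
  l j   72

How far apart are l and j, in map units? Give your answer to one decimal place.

16.4 map units

The two most frequent classes, l+ j+ (66) and l j (72), are the parental types, so the F1 was l+ j+ / l j.
The recombinant classes are l+ j and l j+: 13 + 14 = 27.
Recombination frequency = 27/165 = 0.1636 ≈ 16.4%, i.e. 16.4 map units.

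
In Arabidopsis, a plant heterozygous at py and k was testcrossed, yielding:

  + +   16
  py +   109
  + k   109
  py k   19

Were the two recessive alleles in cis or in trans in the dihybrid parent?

trans

The two most frequent classes are + k (109) and py + (109); these are the parental (non-recombinant) types.
So the F1 carried + k on one chromosome and py + on the other — the recessive alleles are on opposite chromosomes (trans / repulsion).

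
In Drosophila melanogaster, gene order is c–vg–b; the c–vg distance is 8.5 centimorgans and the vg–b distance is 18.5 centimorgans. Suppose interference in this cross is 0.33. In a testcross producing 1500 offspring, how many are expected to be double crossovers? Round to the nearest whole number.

16

Map distances give recombination frequencies of 0.085 and 0.185 for the two intervals.
With interference 0.33 (so coincidence = 0.67), expected double-crossover frequency = 0.085 × 0.185 × 0.67 = 0.01054.
Expected number = 0.01054 × 1500 = 15.80 ≈ 16.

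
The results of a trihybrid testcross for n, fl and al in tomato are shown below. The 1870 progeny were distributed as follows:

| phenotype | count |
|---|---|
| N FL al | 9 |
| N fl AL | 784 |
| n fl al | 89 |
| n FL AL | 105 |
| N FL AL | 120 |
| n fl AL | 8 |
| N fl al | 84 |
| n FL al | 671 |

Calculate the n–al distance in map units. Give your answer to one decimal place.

The two most frequent reciprocal classes, N fl AL and n FL al, are the parental types, so the F1 was N fl AL / n FL al.
The two rarest classes, n fl AL and N FL al, are the double crossovers. Comparing them with the parentals, only the n allele has switched, so n is the middle locus and the order is fl – n – al.
Crossovers in the n–al interval produce the single-crossover classes N fl al and n FL AL (84 + 105 = 189) plus the double crossovers (17).
RF(n–al) = (189 + 17) / 1870 = 206/1870 = 0.1102 → 11.0 map units.

11.0 map units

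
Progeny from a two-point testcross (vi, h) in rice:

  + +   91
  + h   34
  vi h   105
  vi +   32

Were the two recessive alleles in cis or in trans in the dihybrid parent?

The two most frequent classes are + + (91) and vi h (105); these are the parental (non-recombinant) types.
So the F1 carried + + on one chromosome and vi h on the other — the recessive alleles are on the same chromosome (cis / coupling).

cis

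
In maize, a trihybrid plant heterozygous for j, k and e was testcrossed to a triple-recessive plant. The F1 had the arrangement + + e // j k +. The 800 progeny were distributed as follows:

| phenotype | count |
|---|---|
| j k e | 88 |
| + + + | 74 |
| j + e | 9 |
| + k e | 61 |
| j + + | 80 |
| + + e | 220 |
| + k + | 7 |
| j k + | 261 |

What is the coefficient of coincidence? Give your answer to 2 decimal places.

The two rarest classes, j + e and + k +, are the double crossovers. Comparing them with the parentals, only the j allele has switched, so j is the middle locus and the order is e – j – k.
e–j: (162 + 16)/800 = 0.2225; j–k: (141 + 16)/800 = 0.1963.
Expected DCO frequency = 0.2225 × 0.1963 ≈ 0.04368; observed = 16/800 ≈ 0.02000.
Coefficient of coincidence = 0.02000/0.04368 ≈ 0.46.

0.46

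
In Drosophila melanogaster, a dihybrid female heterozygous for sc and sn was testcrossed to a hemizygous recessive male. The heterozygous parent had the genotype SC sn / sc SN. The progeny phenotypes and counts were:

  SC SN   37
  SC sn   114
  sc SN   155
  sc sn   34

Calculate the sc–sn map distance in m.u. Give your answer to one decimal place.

20.9 m.u.

The recombinant classes are SC SN and sc sn: 37 + 34 = 71.
Recombination frequency = 71/340 = 0.2088 ≈ 20.9%, i.e. 20.9 m.u.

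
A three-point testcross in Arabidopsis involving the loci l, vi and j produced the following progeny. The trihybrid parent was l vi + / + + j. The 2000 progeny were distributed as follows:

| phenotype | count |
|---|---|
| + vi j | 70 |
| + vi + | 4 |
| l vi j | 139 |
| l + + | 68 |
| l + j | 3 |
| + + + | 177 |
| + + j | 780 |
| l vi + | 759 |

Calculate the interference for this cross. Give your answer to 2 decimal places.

0.70

The two rarest classes, + vi + and l + j, are the double crossovers. Comparing them with the parentals, only the l allele has switched, so l is the middle locus and the order is j – l – vi.
j–l: (316 + 7)/2000 = 0.1615; l–vi: (138 + 7)/2000 = 0.0725.
Expected DCO frequency = 0.1615 × 0.0725 ≈ 0.01171; observed = 7/2000 ≈ 0.00350.
Coefficient of coincidence = 0.00350/0.01171 ≈ 0.30; interference = 1 − 0.30 = 0.70.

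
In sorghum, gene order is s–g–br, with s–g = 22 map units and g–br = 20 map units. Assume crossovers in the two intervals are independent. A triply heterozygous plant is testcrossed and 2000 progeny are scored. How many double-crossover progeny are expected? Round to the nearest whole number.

88

Map distances give recombination frequencies of 0.220 and 0.200 for the two intervals.
With no interference, expected double-crossover frequency = 0.220 × 0.200 = 0.04400.
Expected number = 0.04400 × 2000 = 88.00 ≈ 88.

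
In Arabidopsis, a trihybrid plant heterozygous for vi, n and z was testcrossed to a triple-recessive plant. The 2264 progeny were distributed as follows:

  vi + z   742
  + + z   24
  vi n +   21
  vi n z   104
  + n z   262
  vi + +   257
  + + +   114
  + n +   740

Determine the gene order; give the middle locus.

The two most frequent reciprocal classes, + n + and vi + z, are the parental types, so the F1 was + n + / vi + z.
The two rarest classes, vi n + and + + z, are the double crossovers. Comparing them with the parentals, only the vi allele has switched, so vi is the middle locus and the order is z – vi – n.

vi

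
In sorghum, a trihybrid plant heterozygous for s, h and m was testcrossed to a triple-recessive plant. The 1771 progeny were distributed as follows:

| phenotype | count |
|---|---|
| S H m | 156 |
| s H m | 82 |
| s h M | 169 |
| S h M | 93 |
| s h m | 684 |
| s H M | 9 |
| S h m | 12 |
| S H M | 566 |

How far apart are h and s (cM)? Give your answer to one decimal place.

The two most frequent reciprocal classes, S H M and s h m, are the parental types, so the F1 was S H M / s h m.
The two rarest classes, s H M and S h m, are the double crossovers. Comparing them with the parentals, only the s allele has switched, so s is the middle locus and the order is m – s – h.
Crossovers in the s–h interval produce the single-crossover classes S h M and s H m (93 + 82 = 175) plus the double crossovers (21).
RF(s–h) = (175 + 21) / 1771 = 196/1771 = 0.1107 → 11.1 cM.

11.1 cM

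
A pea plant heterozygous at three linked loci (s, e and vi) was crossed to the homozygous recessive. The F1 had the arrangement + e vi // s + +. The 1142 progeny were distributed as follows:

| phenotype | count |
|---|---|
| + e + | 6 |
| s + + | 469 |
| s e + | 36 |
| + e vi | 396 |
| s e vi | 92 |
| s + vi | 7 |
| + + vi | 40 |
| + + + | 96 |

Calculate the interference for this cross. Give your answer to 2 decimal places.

0.17

The two rarest classes, + e + and s + vi, are the double crossovers. Comparing them with the parentals, only the vi allele has switched, so vi is the middle locus and the order is e – vi – s.
e–vi: (76 + 13)/1142 = 0.0779; vi–s: (188 + 13)/1142 = 0.1760.
Expected DCO frequency = 0.0779 × 0.1760 ≈ 0.01371; observed = 13/1142 ≈ 0.01138.
Coefficient of coincidence = 0.01138/0.01371 ≈ 0.83; interference = 1 − 0.83 = 0.17.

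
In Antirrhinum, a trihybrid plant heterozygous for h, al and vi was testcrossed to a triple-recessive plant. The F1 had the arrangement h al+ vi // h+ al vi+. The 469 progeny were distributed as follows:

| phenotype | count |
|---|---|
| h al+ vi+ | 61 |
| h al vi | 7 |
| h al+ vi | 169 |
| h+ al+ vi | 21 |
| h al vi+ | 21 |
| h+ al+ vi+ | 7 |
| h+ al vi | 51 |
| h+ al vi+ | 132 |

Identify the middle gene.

al

The two rarest classes, h al vi and h+ al+ vi+, are the double crossovers. Comparing them with the parentals, only the al allele has switched, so al is the middle locus and the order is vi – al – h.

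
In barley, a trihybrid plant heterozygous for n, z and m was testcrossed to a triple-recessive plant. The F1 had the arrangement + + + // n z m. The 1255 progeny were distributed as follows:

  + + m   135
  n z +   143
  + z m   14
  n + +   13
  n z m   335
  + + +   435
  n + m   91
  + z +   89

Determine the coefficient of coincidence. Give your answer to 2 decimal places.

The two rarest classes, n + + and + z m, are the double crossovers. Comparing them with the parentals, only the n allele has switched, so n is the middle locus and the order is m – n – z.
m–n: (278 + 27)/1255 = 0.2430; n–z: (180 + 27)/1255 = 0.1649.
Expected DCO frequency = 0.2430 × 0.1649 ≈ 0.04007; observed = 27/1255 ≈ 0.02151.
Coefficient of coincidence = 0.02151/0.04007 ≈ 0.54.

0.54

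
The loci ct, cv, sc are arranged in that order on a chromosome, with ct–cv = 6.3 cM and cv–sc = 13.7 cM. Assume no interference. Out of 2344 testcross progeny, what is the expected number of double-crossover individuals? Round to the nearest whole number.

20

Map distances give recombination frequencies of 0.063 and 0.137 for the two intervals.
With no interference, expected double-crossover frequency = 0.063 × 0.137 = 0.00863.
Expected number = 0.00863 × 2344 = 20.23 ≈ 20.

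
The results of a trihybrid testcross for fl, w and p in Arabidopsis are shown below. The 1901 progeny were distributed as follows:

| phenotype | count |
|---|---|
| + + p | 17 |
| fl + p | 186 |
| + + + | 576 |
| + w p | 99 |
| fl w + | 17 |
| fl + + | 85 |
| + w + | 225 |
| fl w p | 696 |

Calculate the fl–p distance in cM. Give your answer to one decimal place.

11.5 cM

The two most frequent reciprocal classes, + + + and fl w p, are the parental types, so the F1 was + + + / fl w p.
The two rarest classes, + + p and fl w +, are the double crossovers. Comparing them with the parentals, only the p allele has switched, so p is the middle locus and the order is w – p – fl.
Crossovers in the p–fl interval produce the single-crossover classes fl + + and + w p (85 + 99 = 184) plus the double crossovers (34).
RF(p–fl) = (184 + 34) / 1901 = 218/1901 = 0.1147 → 11.5 cM.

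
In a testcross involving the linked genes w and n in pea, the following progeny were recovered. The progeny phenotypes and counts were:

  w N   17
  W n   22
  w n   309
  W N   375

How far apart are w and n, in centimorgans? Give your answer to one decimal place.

5.4 centimorgans

The two most frequent classes, W N (375) and w n (309), are the parental types, so the F1 was W N / w n.
The recombinant classes are W n and w N: 22 + 17 = 39.
Recombination frequency = 39/723 = 0.0539 ≈ 5.4%, i.e. 5.4 centimorgans.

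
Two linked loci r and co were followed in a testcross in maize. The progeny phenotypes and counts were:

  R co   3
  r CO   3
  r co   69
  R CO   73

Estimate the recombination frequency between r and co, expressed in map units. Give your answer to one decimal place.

The two most frequent classes, R CO (73) and r co (69), are the parental types, so the F1 was R CO / r co.
The recombinant classes are R co and r CO: 3 + 3 = 6.
Recombination frequency = 6/148 = 0.0405 ≈ 4.1%, i.e. 4.1 map units.

4.1 map units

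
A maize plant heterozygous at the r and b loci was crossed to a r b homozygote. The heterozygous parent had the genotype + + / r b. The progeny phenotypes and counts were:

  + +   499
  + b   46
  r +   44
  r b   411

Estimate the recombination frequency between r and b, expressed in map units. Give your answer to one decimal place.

The recombinant classes are + b and r +: 46 + 44 = 90.
Recombination frequency = 90/1000 = 0.0900 ≈ 9.0%, i.e. 9.0 map units.

9.0 map units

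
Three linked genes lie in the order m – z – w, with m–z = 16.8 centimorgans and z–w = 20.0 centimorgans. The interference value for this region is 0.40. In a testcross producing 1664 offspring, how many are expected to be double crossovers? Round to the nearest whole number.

Map distances give recombination frequencies of 0.168 and 0.200 for the two intervals.
With interference 0.40 (so coincidence = 0.60), expected double-crossover frequency = 0.168 × 0.200 × 0.60 = 0.02016.
Expected number = 0.02016 × 1664 = 33.55 ≈ 34.

34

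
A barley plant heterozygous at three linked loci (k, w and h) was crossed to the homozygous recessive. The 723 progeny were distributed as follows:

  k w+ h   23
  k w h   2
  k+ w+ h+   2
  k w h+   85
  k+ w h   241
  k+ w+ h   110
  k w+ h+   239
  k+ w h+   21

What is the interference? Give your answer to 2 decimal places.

The two most frequent reciprocal classes, k+ w h and k w+ h+, are the parental types, so the F1 was k+ w h / k w+ h+.
The two rarest classes, k w h and k+ w+ h+, are the double crossovers. Comparing them with the parentals, only the k allele has switched, so k is the middle locus and the order is h – k – w.
h–k: (44 + 4)/723 = 0.0664; k–w: (195 + 4)/723 = 0.2752.
Expected DCO frequency = 0.0664 × 0.2752 ≈ 0.01827; observed = 4/723 ≈ 0.00553.
Coefficient of coincidence = 0.00553/0.01827 ≈ 0.30; interference = 1 − 0.30 = 0.70.

0.70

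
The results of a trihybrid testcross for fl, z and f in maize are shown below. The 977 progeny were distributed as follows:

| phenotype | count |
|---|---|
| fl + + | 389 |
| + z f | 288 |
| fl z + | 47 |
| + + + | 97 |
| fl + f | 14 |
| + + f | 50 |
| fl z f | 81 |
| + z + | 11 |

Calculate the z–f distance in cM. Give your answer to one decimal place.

12.5 cM

The two most frequent reciprocal classes, + z f and fl + +, are the parental types, so the F1 was + z f / fl + +.
The two rarest classes, + z + and fl + f, are the double crossovers. Comparing them with the parentals, only the f allele has switched, so f is the middle locus and the order is fl – f – z.
Crossovers in the f–z interval produce the single-crossover classes + + f and fl z + (50 + 47 = 97) plus the double crossovers (25).
RF(f–z) = (97 + 25) / 977 = 122/977 = 0.1249 → 12.5 cM.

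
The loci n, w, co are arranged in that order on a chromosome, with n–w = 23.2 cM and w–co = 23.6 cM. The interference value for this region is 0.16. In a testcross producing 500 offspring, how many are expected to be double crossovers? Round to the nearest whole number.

23

Map distances give recombination frequencies of 0.232 and 0.236 for the two intervals.
With interference 0.16 (so coincidence = 0.84), expected double-crossover frequency = 0.232 × 0.236 × 0.84 = 0.04599.
Expected number = 0.04599 × 500 = 23.00 ≈ 23.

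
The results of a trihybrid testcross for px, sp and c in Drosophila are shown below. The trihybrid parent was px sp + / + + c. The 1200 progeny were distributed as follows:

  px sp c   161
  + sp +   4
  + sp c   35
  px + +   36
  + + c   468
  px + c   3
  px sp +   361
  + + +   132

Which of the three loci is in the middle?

px

The two rarest classes, + sp + and px + c, are the double crossovers. Comparing them with the parentals, only the px allele has switched, so px is the middle locus and the order is c – px – sp.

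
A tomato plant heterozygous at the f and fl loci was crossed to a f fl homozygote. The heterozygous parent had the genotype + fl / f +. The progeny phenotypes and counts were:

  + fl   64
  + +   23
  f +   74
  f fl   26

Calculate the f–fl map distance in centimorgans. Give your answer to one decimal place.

26.2 centimorgans

The recombinant classes are + + and f fl: 23 + 26 = 49.
Recombination frequency = 49/187 = 0.2620 ≈ 26.2%, i.e. 26.2 centimorgans.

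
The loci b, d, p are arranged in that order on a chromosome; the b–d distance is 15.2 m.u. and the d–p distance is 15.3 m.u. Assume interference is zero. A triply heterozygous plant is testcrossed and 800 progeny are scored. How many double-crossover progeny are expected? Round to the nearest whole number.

19

Map distances give recombination frequencies of 0.152 and 0.153 for the two intervals.
With no interference, expected double-crossover frequency = 0.152 × 0.153 = 0.02326.
Expected number = 0.02326 × 800 = 18.60 ≈ 19.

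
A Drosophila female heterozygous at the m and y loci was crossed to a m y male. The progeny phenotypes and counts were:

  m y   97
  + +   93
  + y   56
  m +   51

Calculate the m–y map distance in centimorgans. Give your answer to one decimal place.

The two most frequent classes, + + (93) and m y (97), are the parental types, so the F1 was + + / m y.
The recombinant classes are + y and m +: 56 + 51 = 107.
Recombination frequency = 107/297 = 0.3603 ≈ 36.0%, i.e. 36.0 centimorgans.

36.0 centimorgans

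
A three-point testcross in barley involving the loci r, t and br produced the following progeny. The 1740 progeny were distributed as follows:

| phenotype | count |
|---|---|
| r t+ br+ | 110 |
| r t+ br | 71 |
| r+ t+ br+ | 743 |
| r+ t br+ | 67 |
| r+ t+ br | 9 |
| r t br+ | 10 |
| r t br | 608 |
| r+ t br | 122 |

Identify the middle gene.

The two most frequent reciprocal classes, r+ t+ br+ and r t br, are the parental types, so the F1 was r+ t+ br+ / r t br.
The two rarest classes, r+ t+ br and r t br+, are the double crossovers. Comparing them with the parentals, only the br allele has switched, so br is the middle locus and the order is r – br – t.

br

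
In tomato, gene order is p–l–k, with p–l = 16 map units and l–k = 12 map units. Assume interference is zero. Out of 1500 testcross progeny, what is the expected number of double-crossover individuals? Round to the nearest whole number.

Map distances give recombination frequencies of 0.160 and 0.120 for the two intervals.
With no interference, expected double-crossover frequency = 0.160 × 0.120 = 0.01920.
Expected number = 0.01920 × 1500 = 28.80 ≈ 29.

29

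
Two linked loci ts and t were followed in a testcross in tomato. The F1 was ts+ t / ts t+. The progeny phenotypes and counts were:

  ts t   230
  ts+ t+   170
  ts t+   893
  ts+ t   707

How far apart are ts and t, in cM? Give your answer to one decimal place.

The recombinant classes are ts+ t+ and ts t: 170 + 230 = 400.
Recombination frequency = 400/2000 = 0.2000 ≈ 20.0%, i.e. 20.0 cM.

20.0 cM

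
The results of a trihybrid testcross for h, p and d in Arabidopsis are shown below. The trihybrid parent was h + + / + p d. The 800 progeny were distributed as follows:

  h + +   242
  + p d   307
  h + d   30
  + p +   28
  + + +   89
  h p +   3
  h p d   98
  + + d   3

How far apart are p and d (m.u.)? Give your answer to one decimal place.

8.0 m.u.

The two rarest classes, h p + and + + d, are the double crossovers. Comparing them with the parentals, only the p allele has switched, so p is the middle locus and the order is d – p – h.
Crossovers in the d–p interval produce the single-crossover classes h + d and + p + (30 + 28 = 58) plus the double crossovers (6).
RF(d–p) = (58 + 6) / 800 = 64/800 = 0.0800 → 8.0 m.u.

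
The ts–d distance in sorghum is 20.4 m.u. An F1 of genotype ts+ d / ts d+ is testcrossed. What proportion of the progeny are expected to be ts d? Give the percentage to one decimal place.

A map distance of 20.4 m.u. corresponds to a recombination frequency of 0.204.
The F1 is ts+ d / ts d+, so ts d is a recombinant gamete class with expected frequency r/2 = 0.204/2 = 0.1020.
That is 0.1020 = 10.2% of the progeny.

10.2%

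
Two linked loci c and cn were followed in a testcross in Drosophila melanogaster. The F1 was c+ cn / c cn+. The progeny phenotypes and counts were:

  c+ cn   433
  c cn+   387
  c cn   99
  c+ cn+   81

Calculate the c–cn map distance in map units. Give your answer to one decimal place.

The recombinant classes are c+ cn+ and c cn: 81 + 99 = 180.
Recombination frequency = 180/1000 = 0.1800 ≈ 18.0%, i.e. 18.0 map units.

18.0 map units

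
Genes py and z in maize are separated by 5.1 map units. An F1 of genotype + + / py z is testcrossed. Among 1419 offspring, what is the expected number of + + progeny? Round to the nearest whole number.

673

A map distance of 5.1 map units corresponds to a recombination frequency of 0.051.
The F1 is + + / py z, so + + is a parental gamete class with expected frequency (1 − r)/2 = 0.949/2 = 0.4745.
Expected number = 0.4745 × 1419 = 673.32 ≈ 673.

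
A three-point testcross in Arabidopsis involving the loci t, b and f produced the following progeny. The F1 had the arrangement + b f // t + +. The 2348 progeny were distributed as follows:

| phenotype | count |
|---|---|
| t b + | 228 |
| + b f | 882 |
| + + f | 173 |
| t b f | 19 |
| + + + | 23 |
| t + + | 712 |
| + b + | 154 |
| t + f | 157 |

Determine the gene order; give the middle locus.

t

The two rarest classes, t b f and + + +, are the double crossovers. Comparing them with the parentals, only the t allele has switched, so t is the middle locus and the order is f – t – b.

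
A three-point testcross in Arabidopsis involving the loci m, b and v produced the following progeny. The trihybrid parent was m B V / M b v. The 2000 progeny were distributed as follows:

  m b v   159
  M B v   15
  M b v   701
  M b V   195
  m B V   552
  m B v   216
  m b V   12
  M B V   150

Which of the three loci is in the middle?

b

The two rarest classes, m b V and M B v, are the double crossovers. Comparing them with the parentals, only the b allele has switched, so b is the middle locus and the order is v – b – m.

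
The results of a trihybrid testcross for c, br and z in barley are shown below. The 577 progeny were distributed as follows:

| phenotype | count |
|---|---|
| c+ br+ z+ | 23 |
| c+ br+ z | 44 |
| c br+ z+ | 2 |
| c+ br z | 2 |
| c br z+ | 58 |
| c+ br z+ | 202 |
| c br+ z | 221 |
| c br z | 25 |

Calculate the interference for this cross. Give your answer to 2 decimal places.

0.58

The two most frequent reciprocal classes, c+ br z+ and c br+ z, are the parental types, so the F1 was c+ br z+ / c br+ z.
The two rarest classes, c+ br z and c br+ z+, are the double crossovers. Comparing them with the parentals, only the z allele has switched, so z is the middle locus and the order is br – z – c.
br–z: (48 + 4)/577 = 0.0901; z–c: (102 + 4)/577 = 0.1837.
Expected DCO frequency = 0.0901 × 0.1837 ≈ 0.01655; observed = 4/577 ≈ 0.00693.
Coefficient of coincidence = 0.00693/0.01655 ≈ 0.42; interference = 1 − 0.42 = 0.58.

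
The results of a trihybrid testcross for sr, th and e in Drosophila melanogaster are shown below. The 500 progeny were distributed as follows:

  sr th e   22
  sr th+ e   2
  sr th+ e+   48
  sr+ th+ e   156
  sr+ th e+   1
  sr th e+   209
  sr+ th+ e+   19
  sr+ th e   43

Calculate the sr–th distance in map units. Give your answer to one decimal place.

18.8 map units

The two most frequent reciprocal classes, sr th e+ and sr+ th+ e, are the parental types, so the F1 was sr th e+ / sr+ th+ e.
The two rarest classes, sr+ th e+ and sr th+ e, are the double crossovers. Comparing them with the parentals, only the sr allele has switched, so sr is the middle locus and the order is th – sr – e.
Crossovers in the th–sr interval produce the single-crossover classes sr th+ e+ and sr+ th e (48 + 43 = 91) plus the double crossovers (3).
RF(th–sr) = (91 + 3) / 500 = 94/500 = 0.1880 → 18.8 map units.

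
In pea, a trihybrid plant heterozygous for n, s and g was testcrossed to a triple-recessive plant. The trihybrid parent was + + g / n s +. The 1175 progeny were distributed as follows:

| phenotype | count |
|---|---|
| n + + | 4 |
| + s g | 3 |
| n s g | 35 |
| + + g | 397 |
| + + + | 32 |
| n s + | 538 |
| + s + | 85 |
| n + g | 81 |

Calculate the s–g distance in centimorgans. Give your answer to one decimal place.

6.3 centimorgans

The two rarest classes, + s g and n + +, are the double crossovers. Comparing them with the parentals, only the s allele has switched, so s is the middle locus and the order is n – s – g.
Crossovers in the s–g interval produce the single-crossover classes + + + and n s g (32 + 35 = 67) plus the double crossovers (7).
RF(s–g) = (67 + 7) / 1175 = 74/1175 = 0.0630 → 6.3 centimorgans.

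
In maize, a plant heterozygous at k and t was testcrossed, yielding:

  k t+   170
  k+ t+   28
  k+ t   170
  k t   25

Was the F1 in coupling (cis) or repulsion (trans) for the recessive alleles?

trans

The two most frequent classes are k+ t (170) and k t+ (170); these are the parental (non-recombinant) types.
So the F1 carried k+ t on one chromosome and k t+ on the other — the recessive alleles are on opposite chromosomes (trans / repulsion).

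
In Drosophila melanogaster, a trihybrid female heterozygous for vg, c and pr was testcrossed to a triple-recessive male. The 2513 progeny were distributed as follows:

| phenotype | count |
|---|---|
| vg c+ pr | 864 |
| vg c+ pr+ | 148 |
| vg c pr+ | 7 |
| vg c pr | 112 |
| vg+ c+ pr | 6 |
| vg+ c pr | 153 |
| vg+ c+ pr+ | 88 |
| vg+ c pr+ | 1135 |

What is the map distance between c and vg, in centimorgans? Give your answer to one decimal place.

8.5 centimorgans

The two most frequent reciprocal classes, vg c+ pr and vg+ c pr+, are the parental types, so the F1 was vg c+ pr / vg+ c pr+.
The two rarest classes, vg+ c+ pr and vg c pr+, are the double crossovers. Comparing them with the parentals, only the vg allele has switched, so vg is the middle locus and the order is pr – vg – c.
Crossovers in the vg–c interval produce the single-crossover classes vg c pr and vg+ c+ pr+ (112 + 88 = 200) plus the double crossovers (13).
RF(vg–c) = (200 + 13) / 2513 = 213/2513 = 0.0848 → 8.5 centimorgans.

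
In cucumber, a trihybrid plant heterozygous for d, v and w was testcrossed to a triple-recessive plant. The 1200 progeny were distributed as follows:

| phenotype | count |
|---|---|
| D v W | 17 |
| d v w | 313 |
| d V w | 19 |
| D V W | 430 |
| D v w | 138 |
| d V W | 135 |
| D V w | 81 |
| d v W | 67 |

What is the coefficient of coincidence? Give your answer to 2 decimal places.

0.76

The two most frequent reciprocal classes, d v w and D V W, are the parental types, so the F1 was d v w / D V W.
The two rarest classes, d V w and D v W, are the double crossovers. Comparing them with the parentals, only the v allele has switched, so v is the middle locus and the order is d – v – w.
d–v: (273 + 36)/1200 = 0.2575; v–w: (148 + 36)/1200 = 0.1533.
Expected DCO frequency = 0.2575 × 0.1533 ≈ 0.03947; observed = 36/1200 ≈ 0.03000.
Coefficient of coincidence = 0.03000/0.03947 ≈ 0.76.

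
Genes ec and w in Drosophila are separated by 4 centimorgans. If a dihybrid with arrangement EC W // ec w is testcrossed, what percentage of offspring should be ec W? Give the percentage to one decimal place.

2.0%

A map distance of 4 centimorgans corresponds to a recombination frequency of 0.040.
The F1 is EC W / ec w, so ec W is a recombinant gamete class with expected frequency r/2 = 0.040/2 = 0.0200.
That is 0.0200 = 2.0% of the progeny.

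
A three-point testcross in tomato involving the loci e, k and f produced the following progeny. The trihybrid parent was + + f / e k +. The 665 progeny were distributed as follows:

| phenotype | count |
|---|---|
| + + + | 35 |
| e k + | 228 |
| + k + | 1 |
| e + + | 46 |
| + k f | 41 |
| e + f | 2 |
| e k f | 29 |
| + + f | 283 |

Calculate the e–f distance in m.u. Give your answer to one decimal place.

10.1 m.u.

The two rarest classes, e + f and + k +, are the double crossovers. Comparing them with the parentals, only the e allele has switched, so e is the middle locus and the order is f – e – k.
Crossovers in the f–e interval produce the single-crossover classes + + + and e k f (35 + 29 = 64) plus the double crossovers (3).
RF(f–e) = (64 + 3) / 665 = 67/665 = 0.1008 → 10.1 m.u.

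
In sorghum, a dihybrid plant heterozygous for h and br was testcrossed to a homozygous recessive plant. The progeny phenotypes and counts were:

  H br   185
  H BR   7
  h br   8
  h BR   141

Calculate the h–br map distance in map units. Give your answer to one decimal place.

The two most frequent classes, H br (185) and h BR (141), are the parental types, so the F1 was H br / h BR.
The recombinant classes are H BR and h br: 7 + 8 = 15.
Recombination frequency = 15/341 = 0.0440 ≈ 4.4%, i.e. 4.4 map units.

4.4 map units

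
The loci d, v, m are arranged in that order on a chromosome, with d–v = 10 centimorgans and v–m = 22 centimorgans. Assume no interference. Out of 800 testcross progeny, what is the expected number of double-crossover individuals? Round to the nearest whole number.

18

Map distances give recombination frequencies of 0.100 and 0.220 for the two intervals.
With no interference, expected double-crossover frequency = 0.100 × 0.220 = 0.02200.
Expected number = 0.02200 × 800 = 17.60 ≈ 18.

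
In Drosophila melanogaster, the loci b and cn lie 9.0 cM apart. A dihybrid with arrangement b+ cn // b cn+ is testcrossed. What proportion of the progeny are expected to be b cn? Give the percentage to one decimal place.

A map distance of 9.0 cM corresponds to a recombination frequency of 0.090.
The F1 is b+ cn / b cn+, so b cn is a recombinant gamete class with expected frequency r/2 = 0.090/2 = 0.0450.
That is 0.0450 = 4.5% of the progeny.

4.5%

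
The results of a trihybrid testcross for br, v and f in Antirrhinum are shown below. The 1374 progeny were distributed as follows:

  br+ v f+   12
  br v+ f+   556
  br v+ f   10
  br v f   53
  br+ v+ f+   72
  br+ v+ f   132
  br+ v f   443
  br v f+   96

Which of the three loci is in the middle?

f

The two most frequent reciprocal classes, br v+ f+ and br+ v f, are the parental types, so the F1 was br v+ f+ / br+ v f.
The two rarest classes, br v+ f and br+ v f+, are the double crossovers. Comparing them with the parentals, only the f allele has switched, so f is the middle locus and the order is v – f – br.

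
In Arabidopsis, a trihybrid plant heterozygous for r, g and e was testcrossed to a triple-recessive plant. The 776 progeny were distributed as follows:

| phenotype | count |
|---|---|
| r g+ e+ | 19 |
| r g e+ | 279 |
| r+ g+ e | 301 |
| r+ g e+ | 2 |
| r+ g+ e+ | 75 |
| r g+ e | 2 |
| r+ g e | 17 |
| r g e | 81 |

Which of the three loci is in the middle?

The two most frequent reciprocal classes, r+ g+ e and r g e+, are the parental types, so the F1 was r+ g+ e / r g e+.
The two rarest classes, r g+ e and r+ g e+, are the double crossovers. Comparing them with the parentals, only the r allele has switched, so r is the middle locus and the order is g – r – e.

r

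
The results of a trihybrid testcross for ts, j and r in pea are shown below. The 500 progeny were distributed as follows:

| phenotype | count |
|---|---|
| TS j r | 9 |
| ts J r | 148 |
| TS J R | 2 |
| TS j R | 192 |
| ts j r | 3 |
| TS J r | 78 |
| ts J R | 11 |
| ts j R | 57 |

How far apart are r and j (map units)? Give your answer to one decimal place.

The two most frequent reciprocal classes, TS j R and ts J r, are the parental types, so the F1 was TS j R / ts J r.
The two rarest classes, TS J R and ts j r, are the double crossovers. Comparing them with the parentals, only the j allele has switched, so j is the middle locus and the order is r – j – ts.
Crossovers in the r–j interval produce the single-crossover classes TS j r and ts J R (9 + 11 = 20) plus the double crossovers (5).
RF(r–j) = (20 + 5) / 500 = 25/500 = 0.0500 → 5.0 map units.

5.0 map units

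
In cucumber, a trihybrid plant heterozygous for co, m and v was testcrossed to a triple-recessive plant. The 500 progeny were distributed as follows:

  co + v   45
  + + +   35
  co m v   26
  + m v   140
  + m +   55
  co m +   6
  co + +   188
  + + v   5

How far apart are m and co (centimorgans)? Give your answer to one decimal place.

The two most frequent reciprocal classes, + m v and co + +, are the parental types, so the F1 was + m v / co + +.
The two rarest classes, + + v and co m +, are the double crossovers. Comparing them with the parentals, only the m allele has switched, so m is the middle locus and the order is v – m – co.
Crossovers in the m–co interval produce the single-crossover classes co m v and + + + (26 + 35 = 61) plus the double crossovers (11).
RF(m–co) = (61 + 11) / 500 = 72/500 = 0.1440 → 14.4 centimorgans.

14.4 centimorgans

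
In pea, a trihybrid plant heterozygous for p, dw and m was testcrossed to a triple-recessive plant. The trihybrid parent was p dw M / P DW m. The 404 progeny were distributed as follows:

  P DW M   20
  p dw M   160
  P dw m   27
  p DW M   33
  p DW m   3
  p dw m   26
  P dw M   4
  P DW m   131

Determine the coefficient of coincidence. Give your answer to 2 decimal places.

The two rarest classes, P dw M and p DW m, are the double crossovers. Comparing them with the parentals, only the p allele has switched, so p is the middle locus and the order is m – p – dw.
m–p: (46 + 7)/404 = 0.1312; p–dw: (60 + 7)/404 = 0.1658.
Expected DCO frequency = 0.1312 × 0.1658 ≈ 0.02175; observed = 7/404 ≈ 0.01733.
Coefficient of coincidence = 0.01733/0.02175 ≈ 0.80.

0.80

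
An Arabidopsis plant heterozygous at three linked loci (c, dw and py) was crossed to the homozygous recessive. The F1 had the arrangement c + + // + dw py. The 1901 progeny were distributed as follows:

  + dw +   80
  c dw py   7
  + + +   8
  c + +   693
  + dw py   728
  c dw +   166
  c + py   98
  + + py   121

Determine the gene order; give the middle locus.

c

The two rarest classes, + + + and c dw py, are the double crossovers. Comparing them with the parentals, only the c allele has switched, so c is the middle locus and the order is dw – c – py.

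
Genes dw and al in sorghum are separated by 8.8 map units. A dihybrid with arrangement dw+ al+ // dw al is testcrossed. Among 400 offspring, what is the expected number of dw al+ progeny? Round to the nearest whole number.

A map distance of 8.8 map units corresponds to a recombination frequency of 0.088.
The F1 is dw+ al+ / dw al, so dw al+ is a recombinant gamete class with expected frequency r/2 = 0.088/2 = 0.0440.
Expected number = 0.0440 × 400 = 17.60 ≈ 18.

18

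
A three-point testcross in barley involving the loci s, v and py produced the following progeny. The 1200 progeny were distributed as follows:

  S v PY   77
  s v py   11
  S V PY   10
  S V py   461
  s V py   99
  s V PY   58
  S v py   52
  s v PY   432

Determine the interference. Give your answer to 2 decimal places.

The two most frequent reciprocal classes, s v PY and S V py, are the parental types, so the F1 was s v PY / S V py.
The two rarest classes, s v py and S V PY, are the double crossovers. Comparing them with the parentals, only the py allele has switched, so py is the middle locus and the order is v – py – s.
v–py: (110 + 21)/1200 = 0.1092; py–s: (176 + 21)/1200 = 0.1642.
Expected DCO frequency = 0.1092 × 0.1642 ≈ 0.01793; observed = 21/1200 ≈ 0.01750.
Coefficient of coincidence = 0.01750/0.01793 ≈ 0.98; interference = 1 − 0.98 = 0.02.

0.02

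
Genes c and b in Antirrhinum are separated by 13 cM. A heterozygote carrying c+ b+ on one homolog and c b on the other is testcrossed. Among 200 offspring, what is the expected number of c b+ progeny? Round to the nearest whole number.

A map distance of 13 cM corresponds to a recombination frequency of 0.130.
The F1 is c+ b+ / c b, so c b+ is a recombinant gamete class with expected frequency r/2 = 0.130/2 = 0.0650.
Expected number = 0.0650 × 200 = 13.00 ≈ 13.

13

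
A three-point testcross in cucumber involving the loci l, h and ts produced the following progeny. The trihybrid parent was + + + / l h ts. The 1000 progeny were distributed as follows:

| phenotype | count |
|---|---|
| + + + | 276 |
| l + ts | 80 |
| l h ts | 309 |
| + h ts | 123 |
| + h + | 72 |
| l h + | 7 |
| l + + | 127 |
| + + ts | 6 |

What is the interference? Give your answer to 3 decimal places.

The two rarest classes, + + ts and l h +, are the double crossovers. Comparing them with the parentals, only the ts allele has switched, so ts is the middle locus and the order is l – ts – h.
l–ts: (250 + 13)/1000 = 0.2630; ts–h: (152 + 13)/1000 = 0.1650.
Expected DCO frequency = 0.2630 × 0.1650 ≈ 0.04340; observed = 13/1000 ≈ 0.01300.
Coefficient of coincidence = 0.01300/0.04340 ≈ 0.300; interference = 1 − 0.300 = 0.700.

0.700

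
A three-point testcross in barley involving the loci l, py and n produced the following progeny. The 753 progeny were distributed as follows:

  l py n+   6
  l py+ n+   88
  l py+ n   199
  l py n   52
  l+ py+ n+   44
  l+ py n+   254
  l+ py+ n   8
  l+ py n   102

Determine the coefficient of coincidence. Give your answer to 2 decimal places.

0.47

The two most frequent reciprocal classes, l+ py n+ and l py+ n, are the parental types, so the F1 was l+ py n+ / l py+ n.
The two rarest classes, l py n+ and l+ py+ n, are the double crossovers. Comparing them with the parentals, only the l allele has switched, so l is the middle locus and the order is py – l – n.
py–l: (96 + 14)/753 = 0.1461; l–n: (190 + 14)/753 = 0.2709.
Expected DCO frequency = 0.1461 × 0.2709 ≈ 0.03958; observed = 14/753 ≈ 0.01859.
Coefficient of coincidence = 0.01859/0.03958 ≈ 0.47.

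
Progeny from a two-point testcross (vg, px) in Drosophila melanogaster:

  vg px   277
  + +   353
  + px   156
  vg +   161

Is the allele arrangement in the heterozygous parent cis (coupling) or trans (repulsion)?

cis

The two most frequent classes are + + (353) and vg px (277); these are the parental (non-recombinant) types.
So the F1 carried + + on one chromosome and vg px on the other — the recessive alleles are on the same chromosome (cis / coupling).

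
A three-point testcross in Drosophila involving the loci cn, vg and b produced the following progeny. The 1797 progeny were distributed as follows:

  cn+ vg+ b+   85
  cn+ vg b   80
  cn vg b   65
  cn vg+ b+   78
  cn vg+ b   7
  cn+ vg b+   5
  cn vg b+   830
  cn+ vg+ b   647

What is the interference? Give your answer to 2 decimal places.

The two most frequent reciprocal classes, cn vg b+ and cn+ vg+ b, are the parental types, so the F1 was cn vg b+ / cn+ vg+ b.
The two rarest classes, cn+ vg b+ and cn vg+ b, are the double crossovers. Comparing them with the parentals, only the cn allele has switched, so cn is the middle locus and the order is b – cn – vg.
b–cn: (150 + 12)/1797 = 0.0902; cn–vg: (158 + 12)/1797 = 0.0946.
Expected DCO frequency = 0.0902 × 0.0946 ≈ 0.00853; observed = 12/1797 ≈ 0.00668.
Coefficient of coincidence = 0.00668/0.00853 ≈ 0.78; interference = 1 − 0.78 = 0.22.

0.22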